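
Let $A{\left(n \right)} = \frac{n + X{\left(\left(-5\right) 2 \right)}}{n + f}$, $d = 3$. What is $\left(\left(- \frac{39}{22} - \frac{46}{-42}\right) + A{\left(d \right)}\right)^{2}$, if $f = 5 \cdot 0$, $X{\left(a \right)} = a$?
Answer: $\frac{1934881}{213444} \approx 9.065$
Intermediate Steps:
$f = 0$
$A{\left(n \right)} = \frac{-10 + n}{n}$ ($A{\left(n \right)} = \frac{n - 10}{n + 0} = \frac{n - 10}{n} = \frac{-10 + n}{n}$)
$\left(\left(- \frac{39}{22} - \frac{46}{-42}\right) + A{\left(d \right)}\right)^{2} = \left(\left(- \frac{39}{22} - \frac{46}{-42}\right) + \frac{-10 + 3}{3}\right)^{2} = \left(\left(\left(-39\right) \frac{1}{22} - - \frac{23}{21}\right) + \frac{1}{3} \left(-7\right)\right)^{2} = \left(\left(- \frac{39}{22} + \frac{23}{21}\right) - \frac{7}{3}\right)^{2} = \left(- \frac{313}{462} - \frac{7}{3}\right)^{2} = \left(- \frac{1391}{462}\right)^{2} = \frac{1934881}{213444}$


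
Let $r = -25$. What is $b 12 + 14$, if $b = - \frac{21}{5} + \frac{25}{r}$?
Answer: $- \frac{242}{5} \approx -48.4$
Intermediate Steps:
$b = - \frac{26}{5}$ ($b = - \frac{21}{5} + \frac{25}{-25} = \left(-21\right) \frac{1}{5} + 25 \left(- \frac{1}{25}\right) = - \frac{21}{5} - 1 = - \frac{26}{5} \approx -5.2$)
$b 12 + 14 = \left(- \frac{26}{5}\right) 12 + 14 = - \frac{312}{5} + 14 = - \frac{242}{5}$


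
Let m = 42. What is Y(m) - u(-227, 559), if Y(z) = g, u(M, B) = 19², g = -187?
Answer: -548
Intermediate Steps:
u(M, B) = 361
Y(z) = -187
Y(m) - u(-227, 559) = -187 - 1*361 = -187 - 361 = -548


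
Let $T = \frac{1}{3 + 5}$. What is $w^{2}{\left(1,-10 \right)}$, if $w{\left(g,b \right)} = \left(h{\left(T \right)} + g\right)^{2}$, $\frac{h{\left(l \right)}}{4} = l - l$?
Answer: $1$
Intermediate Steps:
$T = \frac{1}{8} \approx 0.125$
$h{\left(l \right)} = 0$ ($h{\left(l \right)} = 4 \left(l - l\right) = 4 \cdot 0 = 0$)
$w{\left(g,b \right)} = g^{2}$ ($w{\left(g,b \right)} = \left(0 + g\right)^{2} = g^{2}$)
$w^{2}{\left(1,-10 \right)} = \left(1^{2}\right)^{2} = 1^{2} = 1$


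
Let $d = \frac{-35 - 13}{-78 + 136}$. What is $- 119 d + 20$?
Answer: $\frac{3436}{29} \approx 118.48$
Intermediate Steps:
$d = - \frac{24}{29}$ ($d = - \frac{48}{58} = \left(-48\right) \frac{1}{58} = - \frac{24}{29} \approx -0.82759$)
$- 119 d + 20 = \left(-119\right) \left(- \frac{24}{29}\right) + 20 = \frac{2856}{29} + 20 = \frac{3436}{29}$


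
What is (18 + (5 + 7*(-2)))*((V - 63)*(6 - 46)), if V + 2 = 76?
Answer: -3960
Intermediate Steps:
V = 74 (V = -2 + 76 = 74)
(18 + (5 + 7*(-2)))*((V - 63)*(6 - 46)) = (18 + (5 + 7*(-2)))*((74 - 63)*(6 - 46)) = (18 + (5 - 14))*(11*(-40)) = (18 - 9)*(-440) = 9*(-440) = -3960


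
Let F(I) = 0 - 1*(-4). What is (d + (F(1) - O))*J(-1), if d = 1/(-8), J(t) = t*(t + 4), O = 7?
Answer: 75/8 ≈ 9.3750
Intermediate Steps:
F(I) = 4 (F(I) = 0 + 4 = 4)
J(t) = t*(4 + t)
d = -⅛ ≈ -0.12500
(d + (F(1) - O))*J(-1) = (-⅛ + (4 - 1*7))*(-(4 - 1)) = (-⅛ + (4 - 7))*(-1*3) = (-⅛ - 3)*(-3) = -25/8*(-3) = 75/8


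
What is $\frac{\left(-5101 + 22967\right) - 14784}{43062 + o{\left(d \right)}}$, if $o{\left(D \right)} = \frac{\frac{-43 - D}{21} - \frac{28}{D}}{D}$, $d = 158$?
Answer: $\frac{269286668}{3762493797} \approx 0.071571$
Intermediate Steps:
$o{\left(D \right)} = \frac{- \frac{43}{21} - \frac{28}{D} - \frac{D}{21}}{D}$ ($o{\left(D \right)} = \frac{\left(-43 - D\right) \frac{1}{21} - \frac{28}{D}}{D} = \frac{\left(- \frac{43}{21} - \frac{D}{21}\right) - \frac{28}{D}}{D} = \frac{- \frac{43}{21} - \frac{28}{D} - \frac{D}{21}}{D}$)
$\frac{\left(-5101 + 22967\right) - 14784}{43062 + o{\left(d \right)}} = \frac{\left(-5101 + 22967\right) - 14784}{43062 + \frac{-588 - 158^{2} - 6794}{21 \cdot 24964}} = \frac{17866 - 14784}{43062 + \frac{1}{21} \cdot \frac{1}{24964} \left(-588 - 24964 - 6794\right)} = \frac{3082}{43062 + \frac{1}{21} \cdot \frac{1}{24964} \left(-588 - 24964 - 6794\right)} = \frac{3082}{43062 + \frac{1}{21} \cdot \frac{1}{24964} \left(-32346\right)} = \frac{3082}{43062 - \frac{5391}{87374}} = \frac{3082}{\frac{3762493797}{87374}} = 3082 \cdot \frac{87374}{3762493797} = \frac{269286668}{3762493797}$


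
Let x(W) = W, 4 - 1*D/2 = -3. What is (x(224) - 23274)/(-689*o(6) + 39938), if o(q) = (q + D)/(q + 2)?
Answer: -46100/76431 ≈ -0.60316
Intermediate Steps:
D = 14 (D = 8 - 2*(-3) = 8 + 6 = 14)
o(q) = (14 + q)/(2 + q) (o(q) = (q + 14)/(q + 2) = (14 + q)/(2 + q))
(x(224) - 23274)/(-689*o(6) + 39938) = (224 - 23274)/(-689*(14 + 6)/(2 + 6) + 39938) = -23050/(-689*20/8 + 39938) = -23050/(-689*5/2 + 39938) = -23050/(-3445/2 + 39938) = -23050/76431/2 = -23050*2/76431 = -46100/76431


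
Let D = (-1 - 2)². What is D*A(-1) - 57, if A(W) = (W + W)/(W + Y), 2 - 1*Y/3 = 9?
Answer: -618/11 ≈ -56.182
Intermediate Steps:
Y = -21 (Y = 6 - 3*9 = 6 - 27 = -21)
A(W) = 2*W/(-21 + W) (A(W) = (W + W)/(W - 21) = (2*W)/(-21 + W) = 2*W/(-21 + W))
D = 9 (D = (-3)² = 9)
D*A(-1) - 57 = 9*(2*(-1)/(-21 - 1)) - 57 = 9*(2*(-1)/(-22)) - 57 = 9*(2*(-1)*(-1/22)) - 57 = 9*(1/11) - 57 = 9/11 - 57 = -618/11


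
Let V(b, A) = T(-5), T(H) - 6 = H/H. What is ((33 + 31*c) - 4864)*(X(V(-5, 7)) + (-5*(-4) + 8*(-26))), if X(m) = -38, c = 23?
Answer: 930668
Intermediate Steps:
T(H) = 7 (T(H) = 6 + H/H = 6 + 1 = 7)
V(b, A) = 7
((33 + 31*c) - 4864)*(X(V(-5, 7)) + (-5*(-4) + 8*(-26))) = ((33 + 31*23) - 4864)*(-38 + (-5*(-4) + 8*(-26))) = ((33 + 713) - 4864)*(-38 + (20 - 208)) = (746 - 4864)*(-38 - 188) = -4118*(-226) = 930668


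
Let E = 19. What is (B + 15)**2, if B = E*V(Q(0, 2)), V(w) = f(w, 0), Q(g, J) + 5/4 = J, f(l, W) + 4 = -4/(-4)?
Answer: 1764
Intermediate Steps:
f(l, W) = -3 (f(l, W) = -4 - 4/(-4) = -4 - 4*(-1/4) = -4 + 1 = -3)
Q(g, J) = -5/4 + J
V(w) = -3
B = -57 (B = 19*(-3) = -57)
(B + 15)**2 = (-57 + 15)**2 = (-42)**2 = 1764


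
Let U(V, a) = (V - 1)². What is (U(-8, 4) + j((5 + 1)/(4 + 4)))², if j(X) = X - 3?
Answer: 99225/16 ≈ 6201.6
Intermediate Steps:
U(V, a) = (-1 + V)²
j(X) = -3 + X
(U(-8, 4) + j((5 + 1)/(4 + 4)))² = ((-1 - 8)² + (-3 + (5 + 1)/(4 + 4)))² = ((-9)² + (-3 + 6/8))² = (81 + (-3 + 6*(⅛)))² = (81 + (-3 + ¾))² = (81 - 9/4)² = (315/4)² = 99225/16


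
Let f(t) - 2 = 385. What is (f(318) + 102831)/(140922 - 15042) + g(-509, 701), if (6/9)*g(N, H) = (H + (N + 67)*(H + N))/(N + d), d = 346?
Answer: 2651413699/3419740 ≈ 775.33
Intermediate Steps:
f(t) = 387 (f(t) = 2 + 385 = 387)
g(N, H) = 3*(H + (67 + N)*(H + N))/(2*(346 + N)) (g(N, H) = 3*((H + (N + 67)*(H + N))/(N + 346))/2 = 3*((H + (67 + N)*(H + N))/(346 + N))/2 = 3*(H + (67 + N)*(H + N))/(2*(346 + N)))
(f(318) + 102831)/(140922 - 15042) + g(-509, 701) = (387 + 102831)/(140922 - 15042) + 3*((-509)**2 + 67*(-509) + 68*701 + 701*(-509))/(2*(346 - 509)) = 103218/125880 + (3/2)*(259081 - 34103 + 47668 - 356809)/(-163) = 103218*(1/125880) + (3/2)*(-1/163)*(-84163) = 17203/20980 + 252489/326 = 2651413699/3419740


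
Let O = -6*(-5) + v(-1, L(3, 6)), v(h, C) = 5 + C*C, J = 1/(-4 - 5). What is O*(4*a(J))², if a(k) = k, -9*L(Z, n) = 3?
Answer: 5056/729 ≈ 6.9355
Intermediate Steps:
J = -⅑ (J = 1/(-9) = -⅑ ≈ -0.11111)
L(Z, n) = -⅓ (L(Z, n) = -⅑*3 = -⅓)
v(h, C) = 5 + C²
O = 316/9 (O = -6*(-5) + (5 + (-⅓)²) = 30 + (5 + ⅑) = 30 + 46/9 = 316/9 ≈ 35.111)
O*(4*a(J))² = 316*(4*(-⅑))²/9 = 316*(-4/9)²/9 = (316/9)*(16/81) = 5056/729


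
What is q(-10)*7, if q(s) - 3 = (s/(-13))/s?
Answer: 266/13 ≈ 20.462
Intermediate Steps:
q(s) = 38/13 (q(s) = 3 + (s/(-13))/s = 3 + (s*(-1/13))/s = 3 + (-s/13)/s = 3 - 1/13 = 38/13)
q(-10)*7 = (38/13)*7 = 266/13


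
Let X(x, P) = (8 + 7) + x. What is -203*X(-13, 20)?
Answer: -406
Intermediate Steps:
X(x, P) = 15 + x
-203*X(-13, 20) = -203*(15 - 13) = -203*2 = -406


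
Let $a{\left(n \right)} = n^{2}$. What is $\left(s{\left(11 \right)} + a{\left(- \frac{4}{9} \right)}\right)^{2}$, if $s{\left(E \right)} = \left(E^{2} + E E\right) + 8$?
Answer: $\frac{410710756}{6561} \approx 62599.0$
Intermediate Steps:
$s{\left(E \right)} = 8 + 2 E^{2}$ ($s{\left(E \right)} = \left(E^{2} + E^{2}\right) + 8 = 2 E^{2} + 8 = 8 + 2 E^{2}$)
$\left(s{\left(11 \right)} + a{\left(- \frac{4}{9} \right)}\right)^{2} = \left(\left(8 + 2 \cdot 11^{2}\right) + \left(- \frac{4}{9}\right)^{2}\right)^{2} = \left(\left(8 + 2 \cdot 121\right) + \left(\left(-4\right) \frac{1}{9}\right)^{2}\right)^{2} = \left(\left(8 + 242\right) + \left(- \frac{4}{9}\right)^{2}\right)^{2} = \left(250 + \frac{16}{81}\right)^{2} = \left(\frac{20266}{81}\right)^{2} = \frac{410710756}{6561}$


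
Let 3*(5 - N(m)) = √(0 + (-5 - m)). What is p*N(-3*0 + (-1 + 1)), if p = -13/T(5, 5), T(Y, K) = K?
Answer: -13 + 13*I*√5/15 ≈ -13.0 + 1.9379*I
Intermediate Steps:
N(m) = 5 - √(-5 - m)/3 (N(m) = 5 - √(0 + (-5 - m))/3 = 5 - √(-5 - m)/3)
p = -13/5 ≈ -2.6000
p*N(-3*0 + (-1 + 1)) = -13*(5 - √(-5 - (-3*0 + (-1 + 1)))/3)/5 = -13*(5 - √(-5 - (0 + 0))/3)/5 = -13*(5 - √(-5 - 1*0)/3)/5 = -13*(5 - √(-5 + 0)/3)/5 = -13*(5 - I*√5/3)/5 = -13 + 13*I*√5/15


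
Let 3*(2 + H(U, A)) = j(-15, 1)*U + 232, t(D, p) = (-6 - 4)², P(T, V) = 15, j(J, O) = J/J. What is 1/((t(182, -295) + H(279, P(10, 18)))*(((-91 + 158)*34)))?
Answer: 3/1833790 ≈ 1.6360e-6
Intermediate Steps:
j(J, O) = 1
t(D, p) = 100 (t(D, p) = (-10)² = 100)
H(U, A) = 226/3 + U/3 (H(U, A) = -2 + (1*U + 232)/3 = -2 + (U + 232)/3 = -2 + (232 + U)/3 = -2 + (232/3 + U/3) = 226/3 + U/3)
1/((t(182, -295) + H(279, P(10, 18)))*(((-91 + 158)*34))) = 1/((100 + (226/3 + (⅓)*279))*(((-91 + 158)*34))) = 1/((100 + (226/3 + 93))*((67*34))) = 1/((100 + 505/3)*2278) = (1/2278)/(805/3) = (3/805)*(1/2278) = 3/1833790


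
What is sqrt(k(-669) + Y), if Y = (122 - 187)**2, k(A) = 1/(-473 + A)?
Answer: sqrt(5510091758)/1142 ≈ 65.000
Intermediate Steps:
Y = 4225 (Y = (-65)**2 = 4225)
sqrt(k(-669) + Y) = sqrt(1/(-473 - 669) + 4225) = sqrt(1/(-1142) + 4225) = sqrt(-1/1142 + 4225) = sqrt(4824949/1142) = sqrt(5510091758)/1142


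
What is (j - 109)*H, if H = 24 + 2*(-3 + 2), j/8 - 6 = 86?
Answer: 13794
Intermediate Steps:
j = 736 (j = 48 + 8*86 = 48 + 688 = 736)
H = 22 (H = 24 + 2*(-1) = 24 - 2 = 22)
(j - 109)*H = (736 - 109)*22 = 627*22 = 13794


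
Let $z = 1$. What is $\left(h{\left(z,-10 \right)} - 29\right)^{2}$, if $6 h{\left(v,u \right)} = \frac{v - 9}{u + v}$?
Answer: $\frac{606841}{729} \approx 832.43$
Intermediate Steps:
$h{\left(v,u \right)} = \frac{-9 + v}{6 \left(u + v\right)}$ ($h{\left(v,u \right)} = \frac{\left(v - 9\right) \frac{1}{u + v}}{6} = \frac{\left(-9 + v\right) \frac{1}{u + v}}{6} = \frac{\frac{1}{u + v} \left(-9 + v\right)}{6} = \frac{-9 + v}{6 \left(u + v\right)}$)
$\left(h{\left(z,-10 \right)} - 29\right)^{2} = \left(\frac{-9 + 1}{6 \left(-10 + 1\right)} - 29\right)^{2} = \left(\frac{1}{6} \frac{1}{-9} \left(-8\right) - 29\right)^{2} = \left(\frac{1}{6} \left(- \frac{1}{9}\right) \left(-8\right) - 29\right)^{2} = \left(\frac{4}{27} - 29\right)^{2} = \left(- \frac{779}{27}\right)^{2} = \frac{606841}{729}$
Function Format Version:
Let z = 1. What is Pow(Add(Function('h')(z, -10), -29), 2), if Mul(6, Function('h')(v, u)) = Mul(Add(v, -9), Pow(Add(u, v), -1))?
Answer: Rational(606841, 729) ≈ 832.43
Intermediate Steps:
Function('h')(v, u) = Mul(Rational(1, 6), Pow(Add(u, v), -1), Add(-9, v)) (Function('h')(v, u) = Mul(Rational(1, 6), Mul(Add(v, -9), Pow(Add(u, v), -1))) = Mul(Rational(1, 6), Mul(Add(-9, v), Pow(Add(u, v), -1))) = Mul(Rational(1, 6), Mul(Pow(Add(u, v), -1), Add(-9, v))) = Mul(Rational(1, 6), Pow(Add(u, v), -1), Add(-9, v)))
Pow(Add(Function('h')(z, -10), -29), 2) = Pow(Add(Mul(Rational(1, 6), Pow(Add(-10, 1), -1), Add(-9, 1)), -29), 2) = Pow(Add(Mul(Rational(1, 6), Pow(-9, -1), -8), -29), 2) = Pow(Add(Mul(Rational(1, 6), Rational(-1, 9), -8), -29), 2) = Pow(Add(Rational(4, 27), -29), 2) = Pow(Rational(-779, 27), 2) = Rational(606841, 729)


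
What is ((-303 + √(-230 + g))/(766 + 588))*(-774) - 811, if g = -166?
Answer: -431786/677 - 2322*I*√11/677 ≈ -637.79 - 11.375*I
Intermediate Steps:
((-303 + √(-230 + g))/(766 + 588))*(-774) - 811 = ((-303 + √(-230 - 166))/(766 + 588))*(-774) - 811 = ((-303 + √(-396))/1354)*(-774) - 811 = ((-303 + 6*I*√11)*(1/1354))*(-774) - 811 = (-303/1354 + 3*I*√11/677)*(-774) - 811 = (117261/677 - 2322*I*√11/677) - 811 = -431786/677 - 2322*I*√11/677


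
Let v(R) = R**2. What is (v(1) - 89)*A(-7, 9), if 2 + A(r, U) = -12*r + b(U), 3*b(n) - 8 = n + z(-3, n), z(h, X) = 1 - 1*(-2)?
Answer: -23408/3 ≈ -7802.7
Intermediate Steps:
z(h, X) = 3 (z(h, X) = 1 + 2 = 3)
b(n) = 11/3 + n/3 (b(n) = 8/3 + (n + 3)/3 = 8/3 + (3 + n)/3 = 8/3 + (1 + n/3) = 11/3 + n/3)
A(r, U) = 5/3 - 12*r + U/3 (A(r, U) = -2 + (-12*r + (11/3 + U/3)) = -2 + (11/3 - 12*r + U/3) = 5/3 - 12*r + U/3)
(v(1) - 89)*A(-7, 9) = (1**2 - 89)*(5/3 - 12*(-7) + (1/3)*9) = (1 - 89)*(5/3 + 84 + 3) = -88*266/3 = -23408/3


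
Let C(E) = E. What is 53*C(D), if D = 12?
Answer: 636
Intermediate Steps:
53*C(D) = 53*12 = 636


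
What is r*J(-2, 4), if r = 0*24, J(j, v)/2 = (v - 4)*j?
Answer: 0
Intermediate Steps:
J(j, v) = 2*j*(-4 + v) (J(j, v) = 2*((v - 4)*j) = 2*((-4 + v)*j) = 2*(j*(-4 + v)) = 2*j*(-4 + v))
r = 0
r*J(-2, 4) = 0*(2*(-2)*(-4 + 4)) = 0*(2*(-2)*0) = 0*0 = 0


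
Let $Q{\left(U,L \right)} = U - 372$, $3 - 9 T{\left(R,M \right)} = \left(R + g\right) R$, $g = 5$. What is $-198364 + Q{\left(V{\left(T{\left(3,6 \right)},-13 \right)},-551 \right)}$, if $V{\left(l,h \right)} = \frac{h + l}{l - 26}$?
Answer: $- \frac{16892514}{85} \approx -1.9874 \cdot 10^{5}$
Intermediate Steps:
$T{\left(R,M \right)} = \frac{1}{3} - \frac{R \left(5 + R\right)}{9}$ ($T{\left(R,M \right)} = \frac{1}{3} - \frac{\left(R + 5\right) R}{9} = \frac{1}{3} - \frac{\left(5 + R\right) R}{9} = \frac{1}{3} - \frac{R \left(5 + R\right)}{9}$)
$V{\left(l,h \right)} = \frac{h + l}{-26 + l}$ ($V{\left(l,h \right)} = \frac{h + l}{l - 26} = \frac{h + l}{-26 + l}$)
$Q{\left(U,L \right)} = -372 + U$
$-198364 + Q{\left(V{\left(T{\left(3,6 \right)},-13 \right)},-551 \right)} = -198364 - \left(372 - \frac{-13 - \left(\frac{4}{3} + 1\right)}{-26 - \left(\frac{4}{3} + 1\right)}\right) = -198364 - \left(372 - \frac{-13 - \frac{7}{3}}{-26 - \frac{7}{3}}\right) = -198364 - \left(372 - \frac{1}{- \frac{85}{3}} \left(- \frac{46}{3}\right)\right) = -198364 - \frac{31574}{85} = - \frac{16892514}{85}$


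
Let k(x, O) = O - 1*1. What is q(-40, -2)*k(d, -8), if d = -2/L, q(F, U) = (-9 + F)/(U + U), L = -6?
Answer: -441/4 ≈ -110.25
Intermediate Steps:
q(F, U) = (-9 + F)/(2*U) (q(F, U) = (-9 + F)/((2*U)) = (-9 + F)*(1/(2*U)) = (-9 + F)/(2*U))
d = 1/3 (d = -2/(-6) = -2*(-1/6) = 1/3 ≈ 0.33333)
k(x, O) = -1 + O (k(x, O) = O - 1 = -1 + O)
q(-40, -2)*k(d, -8) = ((1/2)*(-9 - 40)/(-2))*(-1 - 8) = ((1/2)*(-1/2)*(-49))*(-9) = (49/4)*(-9) = -441/4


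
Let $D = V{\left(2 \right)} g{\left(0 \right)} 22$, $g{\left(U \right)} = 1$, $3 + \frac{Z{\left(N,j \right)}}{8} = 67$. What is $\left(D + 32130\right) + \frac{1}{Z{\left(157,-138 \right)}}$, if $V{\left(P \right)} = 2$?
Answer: $\frac{16473089}{512} \approx 32174.0$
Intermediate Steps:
$Z{\left(N,j \right)} = 512$ ($Z{\left(N,j \right)} = -24 + 8 \cdot 67 = -24 + 536 = 512$)
$D = 44$ ($D = 2 \cdot 1 \cdot 22 = 2 \cdot 22 = 44$)
$\left(D + 32130\right) + \frac{1}{Z{\left(157,-138 \right)}} = \left(44 + 32130\right) + \frac{1}{512} = 32174 + \frac{1}{512} = \frac{16473089}{512}$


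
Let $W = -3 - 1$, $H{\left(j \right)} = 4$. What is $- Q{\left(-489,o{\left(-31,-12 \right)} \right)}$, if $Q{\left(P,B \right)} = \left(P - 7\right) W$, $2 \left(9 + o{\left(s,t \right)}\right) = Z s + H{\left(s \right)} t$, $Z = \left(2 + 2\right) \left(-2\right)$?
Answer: $-1984$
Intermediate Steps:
$Z = -8$ ($Z = 4 \left(-2\right) = -8$)
$W = -4$ ($W = -3 - 1 = -4$)
$o{\left(s,t \right)} = -9 - 4 s + 2 t$ ($o{\left(s,t \right)} = -9 + \frac{- 8 s + 4 t}{2} = -9 - \left(- 2 t + 4 s\right) = -9 - 4 s + 2 t$)
$Q{\left(P,B \right)} = 28 - 4 P$ ($Q{\left(P,B \right)} = \left(P - 7\right) \left(-4\right) = \left(-7 + P\right) \left(-4\right) = 28 - 4 P$)
$- Q{\left(-489,o{\left(-31,-12 \right)} \right)} = - (28 - -1956) = - (28 + 1956) = \left(-1\right) 1984 = -1984$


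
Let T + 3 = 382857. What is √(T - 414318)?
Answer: 6*I*√874 ≈ 177.38*I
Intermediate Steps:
T = 382854 (T = -3 + 382857 = 382854)
√(T - 414318) = √(382854 - 414318) = √(-31464) = 6*I*√874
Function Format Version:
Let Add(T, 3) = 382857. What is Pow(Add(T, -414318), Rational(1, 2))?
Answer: Mul(6, I, Pow(874, Rational(1, 2))) ≈ Mul(177.38, I)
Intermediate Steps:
T = 382854 (T = Add(-3, 382857) = 382854)
Pow(Add(T, -414318), Rational(1, 2)) = Pow(Add(382854, -414318), Rational(1, 2)) = Pow(-31464, Rational(1, 2)) = Mul(6, I, Pow(874, Rational(1, 2)))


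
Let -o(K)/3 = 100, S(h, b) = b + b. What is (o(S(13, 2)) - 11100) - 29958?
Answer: -41358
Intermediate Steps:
S(h, b) = 2*b
o(K) = -300 (o(K) = -3*100 = -300)
(o(S(13, 2)) - 11100) - 29958 = (-300 - 11100) - 29958 = -11400 - 29958 = -41358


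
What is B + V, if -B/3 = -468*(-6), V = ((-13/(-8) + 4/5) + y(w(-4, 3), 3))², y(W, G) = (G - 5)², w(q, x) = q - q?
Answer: -13412351/1600 ≈ -8382.7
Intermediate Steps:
w(q, x) = 0
y(W, G) = (-5 + G)²
V = 66049/1600 (V = ((-13/(-8) + 4/5) + (-5 + 3)²)² = ((-13*(-⅛) + 4*(⅕)) + (-2)²)² = ((13/8 + ⅘) + 4)² = (97/40 + 4)² = (257/40)² = 66049/1600 ≈ 41.281)
B = -8424 (B = -(-1404)*(-6) = -3*2808 = -8424)
B + V = -8424 + 66049/1600 = -13412351/1600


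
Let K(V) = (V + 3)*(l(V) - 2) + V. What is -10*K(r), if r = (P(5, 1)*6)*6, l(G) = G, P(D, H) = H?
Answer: -13620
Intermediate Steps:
r = 36 (r = (1*6)*6 = 6*6 = 36)
K(V) = V + (-2 + V)*(3 + V) (K(V) = (V + 3)*(V - 2) + V = (3 + V)*(-2 + V) + V = (-2 + V)*(3 + V) + V = V + (-2 + V)*(3 + V))
-10*K(r) = -10*(-6 + 36² + 2*36) = -10*(-6 + 1296 + 72) = -10*1362 = -13620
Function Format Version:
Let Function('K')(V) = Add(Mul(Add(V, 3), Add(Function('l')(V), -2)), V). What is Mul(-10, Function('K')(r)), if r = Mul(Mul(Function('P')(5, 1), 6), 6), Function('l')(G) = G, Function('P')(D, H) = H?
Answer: -13620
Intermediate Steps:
r = 36 (r = Mul(Mul(1, 6), 6) = Mul(6, 6) = 36)
Function('K')(V) = Add(V, Mul(Add(-2, V), Add(3, V))) (Function('K')(V) = Add(Mul(Add(V, 3), Add(V, -2)), V) = Add(Mul(Add(3, V), Add(-2, V)), V) = Add(Mul(Add(-2, V), Add(3, V)), V) = Add(V, Mul(Add(-2, V), Add(3, V))))
Mul(-10, Function('K')(r)) = Mul(-10, Add(-6, Pow(36, 2), Mul(2, 36))) = Mul(-10, Add(-6, 1296, 72)) = Mul(-10, 1362) = -13620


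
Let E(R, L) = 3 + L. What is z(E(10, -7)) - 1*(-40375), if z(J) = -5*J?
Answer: 40395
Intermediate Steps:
z(E(10, -7)) - 1*(-40375) = -5*(3 - 7) - 1*(-40375) = -5*(-4) + 40375 = 20 + 40375 = 40395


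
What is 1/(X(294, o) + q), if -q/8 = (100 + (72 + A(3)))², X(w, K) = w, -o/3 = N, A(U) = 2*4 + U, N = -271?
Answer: -1/267618 ≈ -3.7367e-6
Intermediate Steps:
A(U) = 8 + U
o = 813 (o = -3*(-271) = 813)
q = -267912 (q = -8*(100 + (72 + (8 + 3)))² = -8*(100 + (72 + 11))² = -8*(100 + 83)² = -8*183² = -8*33489 = -267912)
1/(X(294, o) + q) = 1/(294 - 267912) = 1/(-267618) = -1/267618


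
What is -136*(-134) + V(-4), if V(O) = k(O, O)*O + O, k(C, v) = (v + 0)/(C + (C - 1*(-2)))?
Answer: 54652/3 ≈ 18217.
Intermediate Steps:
k(C, v) = v/(2 + 2*C) (k(C, v) = v/(C + (C + 2)) = v/(C + (2 + C)) = v/(2 + 2*C))
V(O) = O + O²/(2*(1 + O)) (V(O) = (O/(2*(1 + O)))*O + O = O²/(2*(1 + O)) + O = O + O²/(2*(1 + O)))
-136*(-134) + V(-4) = -136*(-134) + (½)*(-4)*(2 + 3*(-4))/(1 - 4) = 18224 + (½)*(-4)*(2 - 12)/(-3) = 18224 + (½)*(-4)*(-⅓)*(-10) = 18224 - 20/3 = 54652/3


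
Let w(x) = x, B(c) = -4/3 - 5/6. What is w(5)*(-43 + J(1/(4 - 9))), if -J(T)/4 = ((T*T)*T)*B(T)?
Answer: -16151/75 ≈ -215.35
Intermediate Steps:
B(c) = -13/6 (B(c) = -4*⅓ - 5*⅙ = -4/3 - ⅚ = -13/6)
J(T) = 26*T³/3 (J(T) = -4*(T*T)*T*(-13)/6 = -4*T²*T*(-13)/6 = -4*T³*(-13)/6 = -(-26)*T³/3 = 26*T³/3)
w(5)*(-43 + J(1/(4 - 9))) = 5*(-43 + 26*(1/(4 - 9))³/3) = 5*(-43 + 26*(1/(-5))³/3) = 5*(-43 + 26*(-⅕)³/3) = 5*(-43 + (26/3)*(-1/125)) = 5*(-43 - 26/375) = 5*(-16151/375) = -16151/75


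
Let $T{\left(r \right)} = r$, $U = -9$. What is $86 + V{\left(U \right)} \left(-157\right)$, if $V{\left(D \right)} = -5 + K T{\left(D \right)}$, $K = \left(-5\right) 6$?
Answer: $-41519$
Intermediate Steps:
$K = -30$
$V{\left(D \right)} = -5 - 30 D$
$86 + V{\left(U \right)} \left(-157\right) = 86 + \left(-5 - -270\right) \left(-157\right) = 86 + \left(-5 + 270\right) \left(-157\right) = 86 + 265 \left(-157\right) = 86 - 41605 = -41519$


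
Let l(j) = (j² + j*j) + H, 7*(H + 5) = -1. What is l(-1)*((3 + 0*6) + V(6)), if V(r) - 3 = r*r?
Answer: -132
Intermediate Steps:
H = -36/7 (H = -5 + (⅐)*(-1) = -5 - ⅐ = -36/7 ≈ -5.1429)
l(j) = -36/7 + 2*j² (l(j) = (j² + j*j) - 36/7 = (j² + j²) - 36/7 = 2*j² - 36/7 = -36/7 + 2*j²)
V(r) = 3 + r² (V(r) = 3 + r*r = 3 + r²)
l(-1)*((3 + 0*6) + V(6)) = (-36/7 + 2*(-1)²)*((3 + 0*6) + (3 + 6²)) = (-36/7 + 2*1)*((3 + 0) + (3 + 36)) = (-36/7 + 2)*(3 + 39) = -22/7*42 = -132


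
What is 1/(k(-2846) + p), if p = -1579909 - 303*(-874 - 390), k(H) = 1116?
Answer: -1/1195801 ≈ -8.3626e-7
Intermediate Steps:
p = -1196917 (p = -1579909 - 303*(-1264) = -1579909 + 382992 = -1196917)
1/(k(-2846) + p) = 1/(1116 - 1196917) = 1/(-1195801) = -1/1195801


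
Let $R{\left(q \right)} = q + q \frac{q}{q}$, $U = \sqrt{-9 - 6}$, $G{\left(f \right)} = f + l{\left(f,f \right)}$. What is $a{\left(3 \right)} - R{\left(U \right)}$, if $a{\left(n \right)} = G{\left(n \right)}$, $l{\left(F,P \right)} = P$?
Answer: $6 - 2 i \sqrt{15} \approx 6.0 - 7.746 i$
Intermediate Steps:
$G{\left(f \right)} = 2 f$ ($G{\left(f \right)} = f + f = 2 f$)
$U = i \sqrt{15}$ ($U = \sqrt{-15} = i \sqrt{15} \approx 3.873 i$)
$a{\left(n \right)} = 2 n$
$R{\left(q \right)} = 2 q$ ($R{\left(q \right)} = q + q 1 = q + q = 2 q$)
$a{\left(3 \right)} - R{\left(U \right)} = 2 \cdot 3 - 2 i \sqrt{15} = 6 - 2 i \sqrt{15}$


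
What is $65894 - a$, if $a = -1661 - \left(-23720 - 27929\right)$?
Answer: $15906$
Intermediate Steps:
$a = 49988$ ($a = -1661 - \left(-23720 - 27929\right) = -1661 - -51649 = -1661 + 51649 = 49988$)
$65894 - a = 65894 - 49988 = 15906$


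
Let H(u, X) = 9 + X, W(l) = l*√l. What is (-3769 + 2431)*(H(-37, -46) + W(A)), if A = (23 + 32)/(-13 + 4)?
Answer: 49506 + 24530*I*√55/9 ≈ 49506.0 + 20213.0*I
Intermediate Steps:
A = -55/9 (A = 55/(-9) = 55*(-⅑) = -55/9 ≈ -6.1111)
W(l) = l^(3/2)
(-3769 + 2431)*(H(-37, -46) + W(A)) = (-3769 + 2431)*((9 - 46) + (-55/9)^(3/2)) = -1338*(-37 - 55*I*√55/27) = 49506 + 24530*I*√55/9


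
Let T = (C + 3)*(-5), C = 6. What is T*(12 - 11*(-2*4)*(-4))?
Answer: 15300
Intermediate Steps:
T = -45 (T = (6 + 3)*(-5) = 9*(-5) = -45)
T*(12 - 11*(-2*4)*(-4)) = -45*(12 - 11*(-2*4)*(-4)) = -45*(12 - (-88)*(-4)) = -45*(12 - 11*32) = -45*(12 - 352) = -45*(-340) = 15300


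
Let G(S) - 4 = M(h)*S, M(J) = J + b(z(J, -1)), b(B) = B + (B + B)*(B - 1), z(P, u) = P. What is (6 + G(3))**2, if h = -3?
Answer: 4096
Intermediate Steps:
b(B) = B + 2*B*(-1 + B) (b(B) = B + (2*B)*(-1 + B) = B + 2*B*(-1 + B))
M(J) = J + J*(-1 + 2*J)
G(S) = 4 + 18*S (G(S) = 4 + (2*(-3)**2)*S = 4 + (2*9)*S = 4 + 18*S)
(6 + G(3))**2 = (6 + (4 + 18*3))**2 = (6 + (4 + 54))**2 = (6 + 58)**2 = 64**2 = 4096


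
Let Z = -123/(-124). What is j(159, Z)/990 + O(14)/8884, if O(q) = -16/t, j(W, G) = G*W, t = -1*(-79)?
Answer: 381217847/2393260760 ≈ 0.15929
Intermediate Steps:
t = 79
Z = 123/124 (Z = -123*(-1/124) = 123/124 ≈ 0.99194)
O(q) = -16/79
j(159, Z)/990 + O(14)/8884 = ((123/124)*159)/990 - 16/79/8884 = (19557/124)*(1/990) - 16/79*1/8884 = 2173/13640 - 4/175459 = 381217847/2393260760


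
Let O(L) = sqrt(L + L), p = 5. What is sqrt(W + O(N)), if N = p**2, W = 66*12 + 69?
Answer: sqrt(861 + 5*sqrt(2)) ≈ 29.463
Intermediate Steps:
W = 861 (W = 792 + 69 = 861)
N = 25 (N = 5**2 = 25)
O(L) = sqrt(2)*sqrt(L) (O(L) = sqrt(2*L) = sqrt(2)*sqrt(L))
sqrt(W + O(N)) = sqrt(861 + sqrt(2)*sqrt(25)) = sqrt(861 + sqrt(2)*5) = sqrt(861 + 5*sqrt(2))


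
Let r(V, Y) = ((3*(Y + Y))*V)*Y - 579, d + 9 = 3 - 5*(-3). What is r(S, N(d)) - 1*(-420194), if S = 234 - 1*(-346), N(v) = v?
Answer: 701495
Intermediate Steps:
d = 9 (d = -9 + (3 - 5*(-3)) = -9 + (3 + 15) = -9 + 18 = 9)
S = 580 (S = 234 + 346 = 580)
r(V, Y) = -579 + 6*V*Y**2 (r(V, Y) = ((3*(2*Y))*V)*Y - 579 = ((6*Y)*V)*Y - 579 = (6*V*Y)*Y - 579 = 6*V*Y**2 - 579 = -579 + 6*V*Y**2)
r(S, N(d)) - 1*(-420194) = (-579 + 6*580*9**2) - 1*(-420194) = (-579 + 6*580*81) + 420194 = (-579 + 281880) + 420194 = 281301 + 420194 = 701495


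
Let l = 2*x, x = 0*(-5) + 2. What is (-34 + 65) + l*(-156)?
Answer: -593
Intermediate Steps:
x = 2 (x = 0 + 2 = 2)
l = 4 (l = 2*2 = 4)
(-34 + 65) + l*(-156) = (-34 + 65) + 4*(-156) = 31 - 624 = -593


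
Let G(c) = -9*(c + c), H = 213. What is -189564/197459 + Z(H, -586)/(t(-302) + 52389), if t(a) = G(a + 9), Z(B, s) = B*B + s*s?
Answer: 65834319203/11386078317 ≈ 5.7820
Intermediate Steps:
Z(B, s) = B² + s²
G(c) = -18*c
t(a) = -162 - 18*a (t(a) = -18*(a + 9) = -18*(9 + a) = -162 - 18*a)
-189564/197459 + Z(H, -586)/(t(-302) + 52389) = -189564/197459 + (213² + (-586)²)/((-162 - 18*(-302)) + 52389) = -189564*1/197459 + (45369 + 343396)/((-162 + 5436) + 52389) = -189564/197459 + 388765/(5274 + 52389) = -189564/197459 + 388765/57663 = 65834319203/11386078317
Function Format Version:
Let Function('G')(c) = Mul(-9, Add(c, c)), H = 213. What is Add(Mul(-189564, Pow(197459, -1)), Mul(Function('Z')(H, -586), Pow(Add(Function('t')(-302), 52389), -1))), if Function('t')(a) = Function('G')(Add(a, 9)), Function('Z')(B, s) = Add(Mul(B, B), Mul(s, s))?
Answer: Rational(65834319203, 11386078317) ≈ 5.7820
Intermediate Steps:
Function('Z')(B, s) = Add(Pow(B, 2), Pow(s, 2))
Function('G')(c) = Mul(-18, c) (Function('G')(c) = Mul(-9, Mul(2, c)) = Mul(-18, c))
Function('t')(a) = Add(-162, Mul(-18, a)) (Function('t')(a) = Mul(-18, Add(a, 9)) = Mul(-18, Add(9, a)) = Add(-162, Mul(-18, a)))
Add(Mul(-189564, Pow(197459, -1)), Mul(Function('Z')(H, -586), Pow(Add(Function('t')(-302), 52389), -1))) = Add(Mul(-189564, Pow(197459, -1)), Mul(Add(Pow(213, 2), Pow(-586, 2)), Pow(Add(Add(-162, Mul(-18, -302)), 52389), -1))) = Add(Mul(-189564, Rational(1, 197459)), Mul(Add(45369, 343396), Pow(Add(Add(-162, 5436), 52389), -1))) = Add(Rational(-189564, 197459), Mul(388765, Pow(Add(5274, 52389), -1))) = Add(Rational(-189564, 197459), Mul(388765, Pow(57663, -1))) = Add(Rational(-189564, 197459), Mul(388765, Rational(1, 57663))) = Add(Rational(-189564, 197459), Rational(388765, 57663)) = Rational(65834319203, 11386078317)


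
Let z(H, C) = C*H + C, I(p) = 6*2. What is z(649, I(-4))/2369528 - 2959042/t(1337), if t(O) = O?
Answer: -125205757921/56572481 ≈ -2213.2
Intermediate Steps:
I(p) = 12
z(H, C) = C + C*H
z(649, I(-4))/2369528 - 2959042/t(1337) = (12*(1 + 649))/2369528 - 2959042/1337 = (12*650)*(1/2369528) - 2959042*1/1337 = 7800*(1/2369528) - 2959042/1337 = 975/296191 - 2959042/1337 = -125205757921/56572481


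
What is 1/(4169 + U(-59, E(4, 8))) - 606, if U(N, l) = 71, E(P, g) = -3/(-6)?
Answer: -2569439/4240 ≈ -606.00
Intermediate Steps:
E(P, g) = 1/2 (E(P, g) = -3*(-1/6) = 1/2)
1/(4169 + U(-59, E(4, 8))) - 606 = 1/(4169 + 71) - 606 = 1/4240 - 606 = -2569439/4240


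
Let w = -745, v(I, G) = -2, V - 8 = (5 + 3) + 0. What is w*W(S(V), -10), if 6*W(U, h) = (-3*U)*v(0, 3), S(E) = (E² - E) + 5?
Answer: -182525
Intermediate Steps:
V = 16 (V = 8 + ((5 + 3) + 0) = 8 + (8 + 0) = 8 + 8 = 16)
S(E) = 5 + E² - E
W(U, h) = U (W(U, h) = (-3*U*(-2))/6 = (6*U)/6 = U)
w*W(S(V), -10) = -745*(5 + 16² - 1*16) = -745*(5 + 256 - 16) = -745*245 = -182525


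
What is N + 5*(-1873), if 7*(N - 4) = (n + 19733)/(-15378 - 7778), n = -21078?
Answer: -1517341867/162092 ≈ -9361.0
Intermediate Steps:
N = 649713/162092 (N = 4 + ((-21078 + 19733)/(-15378 - 7778))/7 = 4 + (-1345/(-23156))/7 = 4 + (-1345*(-1/23156))/7 = 4 + (1/7)*(1345/23156) = 4 + 1345/162092 = 649713/162092 ≈ 4.0083)
N + 5*(-1873) = 649713/162092 + 5*(-1873) = 649713/162092 - 9365 = -1517341867/162092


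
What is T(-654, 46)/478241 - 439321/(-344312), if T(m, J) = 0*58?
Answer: 439321/344312 ≈ 1.2759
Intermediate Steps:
T(m, J) = 0
T(-654, 46)/478241 - 439321/(-344312) = 0/478241 - 439321/(-344312) = 0*(1/478241) - 439321*(-1/344312) = 0 + 439321/344312 = 439321/344312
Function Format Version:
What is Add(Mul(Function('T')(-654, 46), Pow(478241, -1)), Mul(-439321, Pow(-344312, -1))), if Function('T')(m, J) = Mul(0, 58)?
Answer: Rational(439321, 344312) ≈ 1.2759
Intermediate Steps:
Function('T')(m, J) = 0
Add(Mul(Function('T')(-654, 46), Pow(478241, -1)), Mul(-439321, Pow(-344312, -1))) = Add(Mul(0, Pow(478241, -1)), Mul(-439321, Pow(-344312, -1))) = Add(Mul(0, Rational(1, 478241)), Mul(-439321, Rational(-1, 344312))) = Add(0, Rational(439321, 344312)) = Rational(439321, 344312)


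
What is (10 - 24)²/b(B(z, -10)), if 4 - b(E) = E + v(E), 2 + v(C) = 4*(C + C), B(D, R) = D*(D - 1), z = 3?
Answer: -49/12 ≈ -4.0833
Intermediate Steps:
B(D, R) = D*(-1 + D)
v(C) = -2 + 8*C (v(C) = -2 + 4*(C + C) = -2 + 4*(2*C) = -2 + 8*C)
b(E) = 6 - 9*E (b(E) = 4 - (E + (-2 + 8*E)) = 4 - (-2 + 9*E) = 4 + (2 - 9*E) = 6 - 9*E)
(10 - 24)²/b(B(z, -10)) = (10 - 24)²/(6 - 27*(-1 + 3)) = (-14)²/(6 - 27*2) = 196/(6 - 9*6) = 196/(6 - 54) = 196/(-48) = 196*(-1/48) = -49/12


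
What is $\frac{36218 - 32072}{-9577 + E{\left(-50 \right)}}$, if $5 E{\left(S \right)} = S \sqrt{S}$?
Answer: $- \frac{13235414}{30574643} + \frac{69100 i \sqrt{2}}{30574643} \approx -0.43289 + 0.0031962 i$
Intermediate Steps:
$E{\left(S \right)} = \frac{S^{\frac{3}{2}}}{5}$ ($E{\left(S \right)} = \frac{S \sqrt{S}}{5} = \frac{S^{\frac{3}{2}}}{5}$)
$\frac{36218 - 32072}{-9577 + E{\left(-50 \right)}} = \frac{36218 - 32072}{-9577 + \frac{\left(-50\right)^{\frac{3}{2}}}{5}} = \frac{4146}{-9577 + \frac{\left(-250\right) i \sqrt{2}}{5}} = \frac{4146}{-9577 - 50 i \sqrt{2}}$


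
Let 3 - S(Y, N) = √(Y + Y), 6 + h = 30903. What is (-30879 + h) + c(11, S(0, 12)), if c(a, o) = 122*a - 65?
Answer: 1295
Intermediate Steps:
h = 30897 (h = -6 + 30903 = 30897)
S(Y, N) = 3 - √2*√Y (S(Y, N) = 3 - √(Y + Y) = 3 - √(2*Y) = 3 - √2*√Y)
c(a, o) = -65 + 122*a
(-30879 + h) + c(11, S(0, 12)) = (-30879 + 30897) + (-65 + 122*11) = 18 + (-65 + 1342) = 18 + 1277 = 1295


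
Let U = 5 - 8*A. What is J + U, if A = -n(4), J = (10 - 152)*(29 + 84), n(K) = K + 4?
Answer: -15977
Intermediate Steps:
n(K) = 4 + K
J = -16046 (J = -142*113 = -16046)
A = -8 (A = -(4 + 4) = -1*8 = -8)
U = 69 (U = 5 - 8*(-8) = 5 + 64 = 69)
J + U = -16046 + 69 = -15977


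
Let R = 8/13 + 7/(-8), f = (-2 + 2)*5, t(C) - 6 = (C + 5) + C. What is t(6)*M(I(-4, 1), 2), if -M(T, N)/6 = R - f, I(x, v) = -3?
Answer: 1863/52 ≈ 35.827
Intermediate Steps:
t(C) = 11 + 2*C (t(C) = 6 + ((C + 5) + C) = 6 + ((5 + C) + C) = 6 + (5 + 2*C) = 11 + 2*C)
f = 0 (f = 0*5 = 0)
R = -27/104 (R = 8*(1/13) + 7*(-⅛) = 8/13 - 7/8 = -27/104 ≈ -0.25962)
M(T, N) = 81/52 (M(T, N) = -6*(-27/104 - 1*0) = -6*(-27/104 + 0) = -6*(-27/104) = 81/52)
t(6)*M(I(-4, 1), 2) = (11 + 2*6)*(81/52) = (11 + 12)*(81/52) = 23*(81/52) = 1863/52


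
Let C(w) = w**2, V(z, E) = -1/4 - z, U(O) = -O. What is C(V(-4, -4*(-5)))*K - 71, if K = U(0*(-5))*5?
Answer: -71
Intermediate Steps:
V(z, E) = -1/4 - z (V(z, E) = -1*1/4 - z = -1/4 - z)
K = 0 (K = -0*(-5)*5 = -1*0*5 = 0*5 = 0)
C(V(-4, -4*(-5)))*K - 71 = (-1/4 - 1*(-4))**2*0 - 71 = (-1/4 + 4)**2*0 - 71 = (15/4)**2*0 - 71 = (225/16)*0 - 71 = 0 - 71 = -71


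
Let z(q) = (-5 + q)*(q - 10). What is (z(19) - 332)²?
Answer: 42436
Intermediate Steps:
z(q) = (-10 + q)*(-5 + q) (z(q) = (-5 + q)*(-10 + q) = (-10 + q)*(-5 + q))
(z(19) - 332)² = ((50 + 19² - 15*19) - 332)² = ((50 + 361 - 285) - 332)² = (126 - 332)² = (-206)² = 42436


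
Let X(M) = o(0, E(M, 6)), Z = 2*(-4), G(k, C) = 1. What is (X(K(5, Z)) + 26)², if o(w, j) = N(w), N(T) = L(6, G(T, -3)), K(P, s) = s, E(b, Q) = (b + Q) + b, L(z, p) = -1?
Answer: 625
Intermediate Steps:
Z = -8
E(b, Q) = Q + 2*b (E(b, Q) = (Q + b) + b = Q + 2*b)
N(T) = -1
o(w, j) = -1
X(M) = -1
(X(K(5, Z)) + 26)² = (-1 + 26)² = 25² = 625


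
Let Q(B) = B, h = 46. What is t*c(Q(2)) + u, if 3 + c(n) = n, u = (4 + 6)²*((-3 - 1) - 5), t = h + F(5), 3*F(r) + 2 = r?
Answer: -947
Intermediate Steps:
F(r) = -⅔ + r/3
t = 47 (t = 46 + (-⅔ + (⅓)*5) = 46 + (-⅔ + 5/3) = 46 + 1 = 47)
u = -900 (u = 10²*(-4 - 5) = 100*(-9) = -900)
c(n) = -3 + n
t*c(Q(2)) + u = 47*(-3 + 2) - 900 = 47*(-1) - 900 = -47 - 900 = -947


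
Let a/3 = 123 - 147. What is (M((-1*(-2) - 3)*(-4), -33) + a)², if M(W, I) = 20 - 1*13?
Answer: 4225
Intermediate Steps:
M(W, I) = 7 (M(W, I) = 20 - 13 = 7)
a = -72 (a = 3*(123 - 147) = 3*(-24) = -72)
(M((-1*(-2) - 3)*(-4), -33) + a)² = (7 - 72)² = (-65)² = 4225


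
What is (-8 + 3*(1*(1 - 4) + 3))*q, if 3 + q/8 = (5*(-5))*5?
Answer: 8192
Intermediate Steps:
q = -1024 (q = -24 + 8*((5*(-5))*5) = -24 + 8*(-25*5) = -24 + 8*(-125) = -24 - 1000 = -1024)
(-8 + 3*(1*(1 - 4) + 3))*q = (-8 + 3*(1*(1 - 4) + 3))*(-1024) = (-8 + 3*(1*(-3) + 3))*(-1024) = (-8 + 3*(-3 + 3))*(-1024) = (-8 + 3*0)*(-1024) = (-8 + 0)*(-1024) = -8*(-1024) = 8192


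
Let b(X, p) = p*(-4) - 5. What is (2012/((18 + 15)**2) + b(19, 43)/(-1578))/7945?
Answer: 1122563/4551007230 ≈ 0.00024666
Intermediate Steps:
b(X, p) = -5 - 4*p (b(X, p) = -4*p - 5 = -5 - 4*p)
(2012/((18 + 15)**2) + b(19, 43)/(-1578))/7945 = (2012/((18 + 15)**2) + (-5 - 4*43)/(-1578))/7945 = (2012/(33**2) + (-5 - 172)*(-1/1578))*(1/7945) = (2012/1089 - 177*(-1/1578))*(1/7945) = (2012*(1/1089) + 59/526)*(1/7945) = (2012/1089 + 59/526)*(1/7945) = (1122563/572814)*(1/7945) = 1122563/4551007230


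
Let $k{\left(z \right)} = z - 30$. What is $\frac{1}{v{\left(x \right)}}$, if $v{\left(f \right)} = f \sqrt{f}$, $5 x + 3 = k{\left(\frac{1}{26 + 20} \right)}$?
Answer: $\frac{230 i \sqrt{348910}}{2301289} \approx 0.059036 i$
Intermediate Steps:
$k{\left(z \right)} = -30 + z$ ($k{\left(z \right)} = z - 30 = -30 + z$)
$x = - \frac{1517}{230}$ ($x = - \frac{3}{5} + \frac{-30 + \frac{1}{26 + 20}}{5} = - \frac{3}{5} + \frac{-30 + \frac{1}{46}}{5} = - \frac{3}{5} + \frac{1}{5} \left(- \frac{1379}{46}\right) = - \frac{3}{5} - \frac{1379}{230} = - \frac{1517}{230} \approx -6.5956$)
$v{\left(f \right)} = f^{\frac{3}{2}}$
$\frac{1}{v{\left(x \right)}} = \frac{1}{\left(- \frac{1517}{230}\right)^{\frac{3}{2}}} = \frac{1}{\left(- \frac{1517}{52900}\right) i \sqrt{348910}} = \frac{230 i \sqrt{348910}}{2301289}$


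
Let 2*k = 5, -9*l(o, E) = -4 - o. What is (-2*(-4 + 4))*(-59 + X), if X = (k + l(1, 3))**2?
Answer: 0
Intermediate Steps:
l(o, E) = 4/9 + o/9 (l(o, E) = -(-4 - o)/9 = 4/9 + o/9)
k = 5/2 (k = (1/2)*5 = 5/2 ≈ 2.5000)
X = 3025/324 (X = (5/2 + (4/9 + (1/9)*1))**2 = (5/2 + (4/9 + 1/9))**2 = (5/2 + 5/9)**2 = (55/18)**2 = 3025/324 ≈ 9.3364)
(-2*(-4 + 4))*(-59 + X) = (-2*(-4 + 4))*(-59 + 3025/324) = -2*0*(-16091/324) = 0*(-16091/324) = 0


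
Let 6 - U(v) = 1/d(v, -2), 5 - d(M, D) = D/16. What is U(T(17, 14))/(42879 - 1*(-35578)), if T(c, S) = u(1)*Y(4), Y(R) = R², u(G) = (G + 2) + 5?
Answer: 238/3216737 ≈ 7.3988e-5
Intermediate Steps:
u(G) = 7 + G (u(G) = (2 + G) + 5 = 7 + G)
d(M, D) = 5 - D/16
T(c, S) = 128 (T(c, S) = (7 + 1)*4² = 8*16 = 128)
U(v) = 238/41 (U(v) = 6 - 1/(5 - 1/16*(-2)) = 6 - 1/(5 + ⅛) = 6 - 1/41/8 = 6 - 1*8/41 = 6 - 8/41 = 238/41)
U(T(17, 14))/(42879 - 1*(-35578)) = 238/(41*(42879 - 1*(-35578))) = 238/(41*(42879 + 35578)) = (238/41)/78457 = (238/41)*(1/78457) = 238/3216737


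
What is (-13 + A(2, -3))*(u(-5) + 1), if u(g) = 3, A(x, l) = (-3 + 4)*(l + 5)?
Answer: -44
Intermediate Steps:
A(x, l) = 5 + l (A(x, l) = 1*(5 + l) = 5 + l)
(-13 + A(2, -3))*(u(-5) + 1) = (-13 + (5 - 3))*(3 + 1) = (-13 + 2)*4 = -11*4 = -44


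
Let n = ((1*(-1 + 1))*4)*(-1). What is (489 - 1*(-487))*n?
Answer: 0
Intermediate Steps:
n = 0 (n = ((1*0)*4)*(-1) = (0*4)*(-1) = 0*(-1) = 0)
(489 - 1*(-487))*n = (489 - 1*(-487))*0 = (489 + 487)*0 = 976*0 = 0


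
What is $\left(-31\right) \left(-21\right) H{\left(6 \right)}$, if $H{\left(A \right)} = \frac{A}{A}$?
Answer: $651$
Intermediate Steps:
$H{\left(A \right)} = 1$
$\left(-31\right) \left(-21\right) H{\left(6 \right)} = \left(-31\right) \left(-21\right) 1 = 651 \cdot 1 = 651$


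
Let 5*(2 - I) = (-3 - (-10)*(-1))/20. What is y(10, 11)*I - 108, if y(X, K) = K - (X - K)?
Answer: -2061/25 ≈ -82.440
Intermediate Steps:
y(X, K) = -X + 2*K (y(X, K) = K + (K - X) = -X + 2*K)
I = 213/100 (I = 2 - (-3 - (-10)*(-1))/(5*20) = 2 - (-3 - 2*5)/(5*20) = 2 - (-3 - 10)/(5*20) = 2 - (-13)/(5*20) = 2 - ⅕*(-13/20) = 2 + 13/100 = 213/100 ≈ 2.1300)
y(10, 11)*I - 108 = (-1*10 + 2*11)*(213/100) - 108 = (-10 + 22)*(213/100) - 108 = 12*(213/100) - 108 = 639/25 - 108 = -2061/25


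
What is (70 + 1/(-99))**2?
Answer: 48011041/9801 ≈ 4898.6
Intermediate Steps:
(70 + 1/(-99))**2 = (70 - 1/99)**2 = (6929/99)**2 = 48011041/9801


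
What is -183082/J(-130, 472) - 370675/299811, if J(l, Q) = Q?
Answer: -27532478051/70755396 ≈ -389.12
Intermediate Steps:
-183082/J(-130, 472) - 370675/299811 = -183082/472 - 370675/299811 = -183082*1/472 - 370675*1/299811 = -91541/236 - 370675/299811 = -27532478051/70755396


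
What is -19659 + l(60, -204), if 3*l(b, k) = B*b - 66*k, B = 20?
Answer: -14771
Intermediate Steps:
l(b, k) = -22*k + 20*b/3 (l(b, k) = (20*b - 66*k)/3 = (-66*k + 20*b)/3 = -22*k + 20*b/3)
-19659 + l(60, -204) = -19659 + (-22*(-204) + (20/3)*60) = -19659 + (4488 + 400) = -19659 + 4888 = -14771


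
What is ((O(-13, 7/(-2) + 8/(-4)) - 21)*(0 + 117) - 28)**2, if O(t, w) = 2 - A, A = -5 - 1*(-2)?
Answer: 3610000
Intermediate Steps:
A = -3 (A = -5 + 2 = -3)
O(t, w) = 5 (O(t, w) = 2 - 1*(-3) = 2 + 3 = 5)
((O(-13, 7/(-2) + 8/(-4)) - 21)*(0 + 117) - 28)**2 = ((5 - 21)*(0 + 117) - 28)**2 = (-16*117 - 28)**2 = (-1872 - 28)**2 = (-1900)**2 = 3610000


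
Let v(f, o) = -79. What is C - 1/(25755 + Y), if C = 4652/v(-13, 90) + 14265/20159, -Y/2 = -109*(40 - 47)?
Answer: -2244884660418/38586160469 ≈ -58.178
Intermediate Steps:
Y = -1526 (Y = -(-218)*(40 - 47) = -(-218)*(-7) = -2*763 = -1526)
C = -92652733/1592561 (C = 4652/(-79) + 14265/20159 = 4652*(-1/79) + 14265*(1/20159) = -4652/79 + 14265/20159 = -92652733/1592561 ≈ -58.178)
C - 1/(25755 + Y) = -92652733/1592561 - 1/(25755 - 1526) = -92652733/1592561 - 1/24229 = -2244884660418/38586160469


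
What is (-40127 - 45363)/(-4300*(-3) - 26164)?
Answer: 42745/6632 ≈ 6.4453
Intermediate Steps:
(-40127 - 45363)/(-4300*(-3) - 26164) = -85490/(12900 - 26164) = -85490/(-13264) = -85490*(-1/13264) = 42745/6632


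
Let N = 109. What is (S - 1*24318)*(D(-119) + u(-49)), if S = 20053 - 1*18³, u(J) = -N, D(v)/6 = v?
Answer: 8309831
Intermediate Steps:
D(v) = 6*v
u(J) = -109 (u(J) = -1*109 = -109)
S = 14221 (S = 20053 - 1*5832 = 20053 - 5832 = 14221)
(S - 1*24318)*(D(-119) + u(-49)) = (14221 - 1*24318)*(6*(-119) - 109) = (14221 - 24318)*(-714 - 109) = -10097*(-823) = 8309831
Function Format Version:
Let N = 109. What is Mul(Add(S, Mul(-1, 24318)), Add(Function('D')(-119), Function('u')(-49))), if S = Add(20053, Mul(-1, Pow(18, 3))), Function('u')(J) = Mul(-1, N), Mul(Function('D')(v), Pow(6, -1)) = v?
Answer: 8309831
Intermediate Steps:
Function('D')(v) = Mul(6, v)
Function('u')(J) = -109 (Function('u')(J) = Mul(-1, 109) = -109)
S = 14221 (S = Add(20053, Mul(-1, 5832)) = Add(20053, -5832) = 14221)
Mul(Add(S, Mul(-1, 24318)), Add(Function('D')(-119), Function('u')(-49))) = Mul(Add(14221, Mul(-1, 24318)), Add(Mul(6, -119), -109)) = Mul(Add(14221, -24318), Add(-714, -109)) = Mul(-10097, -823) = 8309831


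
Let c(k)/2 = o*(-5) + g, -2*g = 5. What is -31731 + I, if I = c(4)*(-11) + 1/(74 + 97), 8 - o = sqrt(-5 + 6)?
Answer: -5284925/171 ≈ -30906.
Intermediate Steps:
g = -5/2 (g = -1/2*5 = -5/2 ≈ -2.5000)
o = 7 (o = 8 - sqrt(-5 + 6) = 8 - sqrt(1) = 8 - 1*1 = 8 - 1 = 7)
c(k) = -75 (c(k) = 2*(7*(-5) - 5/2) = 2*(-35 - 5/2) = 2*(-75/2) = -75)
I = 141076/171 (I = -75*(-11) + 1/(74 + 97) = 825 + 1/171 = 141076/171 ≈ 825.01)
-31731 + I = -31731 + 141076/171 = -5284925/171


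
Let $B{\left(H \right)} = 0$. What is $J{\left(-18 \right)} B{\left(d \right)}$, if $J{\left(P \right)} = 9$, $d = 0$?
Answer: $0$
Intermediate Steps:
$J{\left(-18 \right)} B{\left(d \right)} = 9 \cdot 0 = 0$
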